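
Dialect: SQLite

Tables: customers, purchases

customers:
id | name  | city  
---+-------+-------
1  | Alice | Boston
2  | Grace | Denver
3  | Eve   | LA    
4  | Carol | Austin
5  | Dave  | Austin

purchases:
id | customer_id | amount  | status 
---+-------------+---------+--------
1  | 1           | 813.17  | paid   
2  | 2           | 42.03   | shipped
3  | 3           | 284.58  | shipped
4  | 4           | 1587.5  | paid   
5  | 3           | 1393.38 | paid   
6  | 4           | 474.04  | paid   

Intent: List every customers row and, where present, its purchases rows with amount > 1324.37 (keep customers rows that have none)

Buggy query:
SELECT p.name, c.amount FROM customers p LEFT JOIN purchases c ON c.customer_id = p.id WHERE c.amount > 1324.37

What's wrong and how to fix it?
Bug: A WHERE condition on the right-hand table after LEFT JOIN drops unmatched parents

Fix: Move the right-table condition into the ON clause so unmatched parents are kept

Corrected query:
SELECT p.name, c.amount FROM customers p LEFT JOIN purchases c ON c.customer_id = p.id AND c.amount > 1324.37

Result:
name  | amount 
------+--------
Alice | NULL   
Grace | NULL   
Eve   | 1393.38
Carol | 1587.5 
Dave  | NULL   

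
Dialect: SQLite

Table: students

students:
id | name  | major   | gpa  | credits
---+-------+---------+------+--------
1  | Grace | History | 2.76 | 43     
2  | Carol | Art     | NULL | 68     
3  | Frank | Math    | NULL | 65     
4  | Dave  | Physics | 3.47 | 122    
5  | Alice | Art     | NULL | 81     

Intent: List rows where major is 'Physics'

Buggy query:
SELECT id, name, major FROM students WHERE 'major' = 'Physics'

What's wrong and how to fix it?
Bug: Single quotes denote string literals in SQL; the column name is being compared as a constant string

Fix: Remove the quotes around the column name (or use double quotes for an identifier)

Corrected query:
SELECT id, name, major FROM students WHERE major = 'Physics'

Result:
id | name | major  
---+------+--------
4  | Dave | Physics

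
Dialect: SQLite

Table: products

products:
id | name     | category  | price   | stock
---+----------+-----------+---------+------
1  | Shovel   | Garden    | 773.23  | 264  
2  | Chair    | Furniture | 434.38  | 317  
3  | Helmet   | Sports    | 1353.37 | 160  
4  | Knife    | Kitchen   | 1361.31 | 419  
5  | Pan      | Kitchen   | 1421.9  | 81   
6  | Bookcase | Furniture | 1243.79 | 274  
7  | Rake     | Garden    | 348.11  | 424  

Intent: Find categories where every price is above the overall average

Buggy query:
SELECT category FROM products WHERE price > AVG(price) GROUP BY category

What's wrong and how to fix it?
Bug: WHERE evaluates per row before aggregation, so AVG() is unavailable

Fix: Use a subquery for AVG and a HAVING MIN(...) filter so the condition holds for every row in the group

Corrected query:
SELECT category FROM products GROUP BY category HAVING MIN(price) > (SELECT AVG(price) FROM products)

Result:
category
--------
Kitchen 
Sports  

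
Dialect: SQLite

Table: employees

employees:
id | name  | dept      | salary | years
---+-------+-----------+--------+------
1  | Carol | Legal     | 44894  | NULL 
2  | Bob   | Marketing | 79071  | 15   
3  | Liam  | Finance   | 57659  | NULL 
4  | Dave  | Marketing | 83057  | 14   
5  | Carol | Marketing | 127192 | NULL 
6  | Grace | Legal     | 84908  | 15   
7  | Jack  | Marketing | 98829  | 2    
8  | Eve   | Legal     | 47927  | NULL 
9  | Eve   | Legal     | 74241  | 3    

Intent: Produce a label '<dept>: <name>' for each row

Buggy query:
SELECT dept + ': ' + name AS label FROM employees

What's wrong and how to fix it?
Bug: SQLite uses || for string concatenation; + coerces text to numbers (yielding 0)

Fix: Use the || operator for string concatenation

Corrected query:
SELECT dept || ': ' || name AS label FROM employees

Result:
label           
----------------
Legal: Carol    
Marketing: Bob  
Finance: Liam   
Marketing: Dave 
Marketing: Carol
Legal: Grace    
Marketing: Jack 
Legal: Eve      
Legal: Eve      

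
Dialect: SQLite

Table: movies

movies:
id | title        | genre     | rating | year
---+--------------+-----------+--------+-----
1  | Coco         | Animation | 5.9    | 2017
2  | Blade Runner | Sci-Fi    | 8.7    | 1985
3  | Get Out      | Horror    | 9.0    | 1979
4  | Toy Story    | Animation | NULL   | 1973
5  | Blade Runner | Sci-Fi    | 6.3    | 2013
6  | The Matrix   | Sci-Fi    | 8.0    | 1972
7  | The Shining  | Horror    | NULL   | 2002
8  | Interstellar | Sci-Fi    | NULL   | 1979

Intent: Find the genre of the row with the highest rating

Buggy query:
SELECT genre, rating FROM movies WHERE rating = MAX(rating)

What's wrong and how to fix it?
Bug: WHERE is evaluated per row; an aggregate over the whole table isn't defined there

Fix: Wrap MAX in a scalar subquery so WHERE compares against a single value

Corrected query:
SELECT genre, rating FROM movies WHERE rating = (SELECT MAX(rating) FROM movies)

Result:
genre  | rating
-------+-------
Horror | 9     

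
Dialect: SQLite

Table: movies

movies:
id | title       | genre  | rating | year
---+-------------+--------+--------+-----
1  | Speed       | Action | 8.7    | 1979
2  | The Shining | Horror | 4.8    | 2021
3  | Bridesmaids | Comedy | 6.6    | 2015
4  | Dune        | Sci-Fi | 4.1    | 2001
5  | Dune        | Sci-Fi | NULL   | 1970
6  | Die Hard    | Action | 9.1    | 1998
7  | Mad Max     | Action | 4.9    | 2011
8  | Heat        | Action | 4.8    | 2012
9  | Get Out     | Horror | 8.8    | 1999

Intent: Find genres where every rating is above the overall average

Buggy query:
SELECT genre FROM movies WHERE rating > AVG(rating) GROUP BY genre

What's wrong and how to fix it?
Bug: AVG() is an aggregate; it can't sit directly in WHERE

Fix: Use a subquery for AVG and a HAVING MIN(...) filter so the condition holds for every row in the group

Corrected query:
SELECT genre FROM movies GROUP BY genre HAVING MIN(rating) > (SELECT AVG(rating) FROM movies)

Result:
genre 
------
Comedy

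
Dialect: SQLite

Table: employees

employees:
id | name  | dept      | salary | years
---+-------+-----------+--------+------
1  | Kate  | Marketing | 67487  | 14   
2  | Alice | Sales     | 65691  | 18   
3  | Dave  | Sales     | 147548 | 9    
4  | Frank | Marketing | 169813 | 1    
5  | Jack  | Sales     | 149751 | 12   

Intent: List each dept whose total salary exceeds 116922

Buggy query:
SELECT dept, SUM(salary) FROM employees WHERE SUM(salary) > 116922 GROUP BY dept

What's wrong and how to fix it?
Bug: SUM(salary) is an aggregate, but WHERE filters rows before aggregation

Fix: Move the aggregate condition to a HAVING clause

Corrected query:
SELECT dept, SUM(salary) FROM employees GROUP BY dept HAVING SUM(salary) > 116922

Result:
dept      | SUM(salary)
----------+------------
Marketing | 237300     
Sales     | 362990     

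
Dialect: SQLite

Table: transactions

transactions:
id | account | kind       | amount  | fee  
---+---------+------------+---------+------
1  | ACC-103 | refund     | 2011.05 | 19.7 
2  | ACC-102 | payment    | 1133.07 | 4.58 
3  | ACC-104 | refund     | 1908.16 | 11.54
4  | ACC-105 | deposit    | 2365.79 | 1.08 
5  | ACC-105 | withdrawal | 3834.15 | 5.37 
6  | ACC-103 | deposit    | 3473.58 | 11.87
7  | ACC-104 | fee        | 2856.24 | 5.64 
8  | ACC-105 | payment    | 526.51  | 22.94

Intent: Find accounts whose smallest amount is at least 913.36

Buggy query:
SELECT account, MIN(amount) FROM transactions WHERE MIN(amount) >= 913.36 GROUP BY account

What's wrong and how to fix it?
Bug: Aggregates like MIN are computed per group after WHERE runs

Fix: Use HAVING for the per-group MIN condition

Corrected query:
SELECT account, MIN(amount) FROM transactions GROUP BY account HAVING MIN(amount) >= 913.36

Result:
account | MIN(amount)
--------+------------
ACC-102 | 1133.07    
ACC-103 | 2011.05    
ACC-104 | 1908.16    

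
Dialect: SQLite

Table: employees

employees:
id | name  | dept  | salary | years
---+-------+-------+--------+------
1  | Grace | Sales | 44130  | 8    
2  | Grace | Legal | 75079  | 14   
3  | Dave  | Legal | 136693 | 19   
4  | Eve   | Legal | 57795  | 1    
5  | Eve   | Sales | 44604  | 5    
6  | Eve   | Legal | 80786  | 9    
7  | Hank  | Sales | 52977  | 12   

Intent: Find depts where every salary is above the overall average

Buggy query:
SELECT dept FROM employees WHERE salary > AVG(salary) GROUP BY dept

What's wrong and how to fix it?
Bug: AVG() is an aggregate; it can't sit directly in WHERE

Fix: Use a subquery for AVG and a HAVING MIN(...) filter so the condition holds for every row in the group

Corrected query:
SELECT dept FROM employees GROUP BY dept HAVING MIN(salary) > (SELECT AVG(salary) FROM employees)

Result:
(no rows)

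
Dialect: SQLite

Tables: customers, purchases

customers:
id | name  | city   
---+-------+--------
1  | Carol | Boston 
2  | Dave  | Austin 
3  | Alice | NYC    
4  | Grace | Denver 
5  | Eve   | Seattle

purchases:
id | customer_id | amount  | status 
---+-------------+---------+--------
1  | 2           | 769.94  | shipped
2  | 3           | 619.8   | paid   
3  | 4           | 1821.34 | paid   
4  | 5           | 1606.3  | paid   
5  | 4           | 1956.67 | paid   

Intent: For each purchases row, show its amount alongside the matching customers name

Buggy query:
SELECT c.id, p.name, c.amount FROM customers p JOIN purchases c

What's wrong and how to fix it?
Bug: JOIN with no ON clause produces a cartesian product; every purchases row pairs with every customers row

Fix: Specify the join condition linking the foreign key to the parent id

Corrected query:
SELECT c.id, p.name, c.amount FROM customers p JOIN purchases c ON c.customer_id = p.id

Result:
id | name  | amount 
---+-------+--------
1  | Dave  | 769.94 
2  | Alice | 619.8  
3  | Grace | 1821.34
4  | Eve   | 1606.3 
5  | Grace | 1956.67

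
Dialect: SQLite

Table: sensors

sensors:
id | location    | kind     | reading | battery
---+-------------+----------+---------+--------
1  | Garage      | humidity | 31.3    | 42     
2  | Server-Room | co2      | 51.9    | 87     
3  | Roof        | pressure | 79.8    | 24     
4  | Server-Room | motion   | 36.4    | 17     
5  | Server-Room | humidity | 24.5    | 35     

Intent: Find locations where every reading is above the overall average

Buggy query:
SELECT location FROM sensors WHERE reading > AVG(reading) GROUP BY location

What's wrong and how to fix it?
Bug: WHERE evaluates per row before aggregation, so AVG() is unavailable

Fix: Use a subquery for AVG and a HAVING MIN(...) filter so the condition holds for every row in the group

Corrected query:
SELECT location FROM sensors GROUP BY location HAVING MIN(reading) > (SELECT AVG(reading) FROM sensors)

Result:
location
--------
Roof    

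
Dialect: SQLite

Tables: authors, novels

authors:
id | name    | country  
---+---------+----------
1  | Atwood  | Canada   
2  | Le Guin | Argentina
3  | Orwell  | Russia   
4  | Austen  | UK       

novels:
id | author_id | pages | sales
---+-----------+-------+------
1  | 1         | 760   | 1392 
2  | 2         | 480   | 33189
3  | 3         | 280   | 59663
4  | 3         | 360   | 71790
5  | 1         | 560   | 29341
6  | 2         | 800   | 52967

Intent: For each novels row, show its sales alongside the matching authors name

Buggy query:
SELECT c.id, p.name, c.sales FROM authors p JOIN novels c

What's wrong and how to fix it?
Bug: Missing join condition: each novels row is matched to all authors rows instead of just its own

Fix: Add ON c.author_id = p.id to the JOIN

Corrected query:
SELECT c.id, p.name, c.sales FROM authors p JOIN novels c ON c.author_id = p.id

Result:
id | name    | sales
---+---------+------
1  | Atwood  | 1392 
2  | Le Guin | 33189
3  | Orwell  | 59663
4  | Orwell  | 71790
5  | Atwood  | 29341
6  | Le Guin | 52967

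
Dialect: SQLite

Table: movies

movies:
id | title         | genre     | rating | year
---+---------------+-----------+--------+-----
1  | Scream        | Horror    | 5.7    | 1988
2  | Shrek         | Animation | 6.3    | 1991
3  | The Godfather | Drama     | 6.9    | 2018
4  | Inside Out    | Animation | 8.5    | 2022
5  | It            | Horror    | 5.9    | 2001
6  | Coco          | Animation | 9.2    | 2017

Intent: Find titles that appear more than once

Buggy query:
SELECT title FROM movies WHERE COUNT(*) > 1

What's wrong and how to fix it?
Bug: COUNT(*) is an aggregate and cannot be used in WHERE

Fix: GROUP BY title, then filter groups with HAVING COUNT(*) > 1

Corrected query:
SELECT title FROM movies GROUP BY title HAVING COUNT(*) > 1

Result:
(no rows)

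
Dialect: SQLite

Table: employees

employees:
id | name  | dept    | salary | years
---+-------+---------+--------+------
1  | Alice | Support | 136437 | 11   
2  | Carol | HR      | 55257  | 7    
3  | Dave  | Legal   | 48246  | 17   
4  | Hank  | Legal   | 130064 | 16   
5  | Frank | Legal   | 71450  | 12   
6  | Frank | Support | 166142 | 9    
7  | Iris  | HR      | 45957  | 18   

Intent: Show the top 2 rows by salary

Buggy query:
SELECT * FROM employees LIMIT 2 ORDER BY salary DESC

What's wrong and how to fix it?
Bug: ORDER BY cannot follow LIMIT; LIMIT is the final clause

Fix: Swap the clauses: ORDER BY first, then LIMIT

Corrected query:
SELECT * FROM employees ORDER BY salary DESC LIMIT 2

Result:
id | name  | dept    | salary | years
---+-------+---------+--------+------
6  | Frank | Support | 166142 | 9    
1  | Alice | Support | 136437 | 11   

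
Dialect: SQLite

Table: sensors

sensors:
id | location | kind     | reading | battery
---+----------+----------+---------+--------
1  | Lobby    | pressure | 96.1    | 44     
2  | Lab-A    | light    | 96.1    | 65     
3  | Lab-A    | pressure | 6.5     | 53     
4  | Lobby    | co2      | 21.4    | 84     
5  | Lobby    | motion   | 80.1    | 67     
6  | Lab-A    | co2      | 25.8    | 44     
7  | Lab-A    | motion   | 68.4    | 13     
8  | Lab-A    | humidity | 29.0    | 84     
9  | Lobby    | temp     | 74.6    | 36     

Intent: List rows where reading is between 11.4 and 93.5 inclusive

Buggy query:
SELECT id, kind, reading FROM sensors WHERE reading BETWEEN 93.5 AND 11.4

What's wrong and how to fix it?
Bug: BETWEEN expects the lower bound first; with 93.5 AND 11.4 the range is empty

Fix: Write BETWEEN 11.4 AND 93.5

Corrected query:
SELECT id, kind, reading FROM sensors WHERE reading BETWEEN 11.4 AND 93.5

Result:
id | kind     | reading
---+----------+--------
4  | co2      | 21.4   
5  | motion   | 80.1   
6  | co2      | 25.8   
7  | motion   | 68.4   
8  | humidity | 29     
9  | temp     | 74.6   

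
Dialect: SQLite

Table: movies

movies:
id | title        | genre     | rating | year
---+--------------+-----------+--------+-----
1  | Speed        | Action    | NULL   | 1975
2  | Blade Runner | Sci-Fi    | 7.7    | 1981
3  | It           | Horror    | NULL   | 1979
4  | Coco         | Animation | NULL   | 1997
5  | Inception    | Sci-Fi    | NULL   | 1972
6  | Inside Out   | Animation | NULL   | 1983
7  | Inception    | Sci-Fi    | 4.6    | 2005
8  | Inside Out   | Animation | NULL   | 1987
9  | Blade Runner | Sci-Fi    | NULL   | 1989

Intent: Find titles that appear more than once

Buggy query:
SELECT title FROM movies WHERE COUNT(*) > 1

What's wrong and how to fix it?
Bug: COUNT(*) is an aggregate and cannot be used in WHERE

Fix: GROUP BY title, then filter groups with HAVING COUNT(*) > 1

Corrected query:
SELECT title FROM movies GROUP BY title HAVING COUNT(*) > 1

Result:
title       
------------
Blade Runner
Inception   
Inside Out  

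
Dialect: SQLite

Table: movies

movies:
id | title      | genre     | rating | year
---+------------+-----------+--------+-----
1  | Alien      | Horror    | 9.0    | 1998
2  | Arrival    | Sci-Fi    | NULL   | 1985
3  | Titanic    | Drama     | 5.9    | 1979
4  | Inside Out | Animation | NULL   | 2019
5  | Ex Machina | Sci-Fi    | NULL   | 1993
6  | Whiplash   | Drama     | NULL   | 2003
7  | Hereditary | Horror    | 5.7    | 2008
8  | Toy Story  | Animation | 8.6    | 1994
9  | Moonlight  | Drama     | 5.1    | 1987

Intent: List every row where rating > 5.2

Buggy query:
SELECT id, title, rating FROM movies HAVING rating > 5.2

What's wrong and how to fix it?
Bug: HAVING filters the output of aggregation, but this query has no GROUP BY and no aggregate functions, so SQLite rejects it (HAVING clause on a non-aggregate query); the condition here is per row

Fix: Replace HAVING with WHERE since the condition applies to individual rows

Corrected query:
SELECT id, title, rating FROM movies WHERE rating > 5.2

Result:
id | title      | rating
---+------------+-------
1  | Alien      | 9     
3  | Titanic    | 5.9   
7  | Hereditary | 5.7   
8  | Toy Story  | 8.6   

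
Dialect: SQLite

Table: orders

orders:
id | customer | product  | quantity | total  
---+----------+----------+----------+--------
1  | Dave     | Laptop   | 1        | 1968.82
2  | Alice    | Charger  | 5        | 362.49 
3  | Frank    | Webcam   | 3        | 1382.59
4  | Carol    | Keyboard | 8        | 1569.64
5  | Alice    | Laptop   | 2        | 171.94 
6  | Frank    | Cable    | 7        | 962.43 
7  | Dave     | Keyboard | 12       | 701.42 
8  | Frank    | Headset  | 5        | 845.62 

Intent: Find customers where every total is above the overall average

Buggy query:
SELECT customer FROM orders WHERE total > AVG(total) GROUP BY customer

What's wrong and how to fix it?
Bug: WHERE evaluates per row before aggregation, so AVG() is unavailable

Fix: Compute the overall average in a scalar subquery and compare each group's MIN against it in HAVING

Corrected query:
SELECT customer FROM orders GROUP BY customer HAVING MIN(total) > (SELECT AVG(total) FROM orders)

Result:
customer
--------
Carol   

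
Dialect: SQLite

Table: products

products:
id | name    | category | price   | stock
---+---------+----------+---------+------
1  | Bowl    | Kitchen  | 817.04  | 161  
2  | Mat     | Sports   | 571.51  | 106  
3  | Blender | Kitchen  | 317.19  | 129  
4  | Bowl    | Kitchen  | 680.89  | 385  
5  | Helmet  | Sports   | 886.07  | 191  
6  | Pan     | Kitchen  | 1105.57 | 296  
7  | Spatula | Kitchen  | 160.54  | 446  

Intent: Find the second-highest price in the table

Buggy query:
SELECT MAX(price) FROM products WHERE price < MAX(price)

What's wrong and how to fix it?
Bug: MAX(price) on the right of the comparison is an aggregate-in-WHERE error

Fix: Compute the overall MAX in a subquery, then take MAX of rows below it

Corrected query:
SELECT MAX(price) FROM products WHERE price < (SELECT MAX(price) FROM products)

Result:
MAX(price)
----------
886.07    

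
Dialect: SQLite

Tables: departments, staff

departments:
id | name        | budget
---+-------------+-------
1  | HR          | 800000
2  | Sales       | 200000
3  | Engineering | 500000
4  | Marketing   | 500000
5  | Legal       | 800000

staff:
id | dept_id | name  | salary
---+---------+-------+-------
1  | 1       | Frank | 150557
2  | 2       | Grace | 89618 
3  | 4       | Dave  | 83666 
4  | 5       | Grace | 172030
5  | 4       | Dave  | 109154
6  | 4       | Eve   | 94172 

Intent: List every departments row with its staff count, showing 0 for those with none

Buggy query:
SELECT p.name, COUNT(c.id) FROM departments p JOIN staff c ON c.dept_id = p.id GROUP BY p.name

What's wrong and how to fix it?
Bug: INNER JOIN drops departments rows that have no matching staff rows

Fix: Use LEFT JOIN so parents without children still appear (COUNT(c.id) gives 0)

Corrected query:
SELECT p.name, COUNT(c.id) FROM departments p LEFT JOIN staff c ON c.dept_id = p.id GROUP BY p.name

Result:
name        | COUNT(c.id)
------------+------------
Engineering | 0          
HR          | 1          
Legal       | 1          
Marketing   | 3          
Sales       | 1          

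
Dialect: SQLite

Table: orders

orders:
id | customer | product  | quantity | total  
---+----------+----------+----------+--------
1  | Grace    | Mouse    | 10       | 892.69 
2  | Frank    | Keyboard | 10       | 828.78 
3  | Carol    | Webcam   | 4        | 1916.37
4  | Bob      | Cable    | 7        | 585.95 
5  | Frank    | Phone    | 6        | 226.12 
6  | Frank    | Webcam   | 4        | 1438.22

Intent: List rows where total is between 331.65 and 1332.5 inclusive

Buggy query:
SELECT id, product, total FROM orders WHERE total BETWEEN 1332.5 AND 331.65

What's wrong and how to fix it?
Bug: The bounds are reversed; BETWEEN a AND b requires a <= b to match anything

Fix: Write BETWEEN 331.65 AND 1332.5

Corrected query:
SELECT id, product, total FROM orders WHERE total BETWEEN 331.65 AND 1332.5

Result:
id | product  | total 
---+----------+-------
1  | Mouse    | 892.69
2  | Keyboard | 828.78
4  | Cable    | 585.95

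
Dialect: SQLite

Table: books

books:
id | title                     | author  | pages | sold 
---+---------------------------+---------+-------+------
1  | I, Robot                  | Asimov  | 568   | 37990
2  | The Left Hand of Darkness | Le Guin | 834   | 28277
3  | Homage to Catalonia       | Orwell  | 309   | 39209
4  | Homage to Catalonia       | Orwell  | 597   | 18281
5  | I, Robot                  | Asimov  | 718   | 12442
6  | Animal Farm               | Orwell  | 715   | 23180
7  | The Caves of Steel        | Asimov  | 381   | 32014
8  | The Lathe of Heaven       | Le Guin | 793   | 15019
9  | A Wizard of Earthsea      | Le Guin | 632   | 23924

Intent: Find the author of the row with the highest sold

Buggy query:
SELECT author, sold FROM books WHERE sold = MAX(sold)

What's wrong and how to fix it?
Bug: WHERE is evaluated per row; an aggregate over the whole table isn't defined there

Fix: Wrap MAX in a scalar subquery so WHERE compares against a single value

Corrected query:
SELECT author, sold FROM books WHERE sold = (SELECT MAX(sold) FROM books)

Result:
author | sold 
-------+------
Orwell | 39209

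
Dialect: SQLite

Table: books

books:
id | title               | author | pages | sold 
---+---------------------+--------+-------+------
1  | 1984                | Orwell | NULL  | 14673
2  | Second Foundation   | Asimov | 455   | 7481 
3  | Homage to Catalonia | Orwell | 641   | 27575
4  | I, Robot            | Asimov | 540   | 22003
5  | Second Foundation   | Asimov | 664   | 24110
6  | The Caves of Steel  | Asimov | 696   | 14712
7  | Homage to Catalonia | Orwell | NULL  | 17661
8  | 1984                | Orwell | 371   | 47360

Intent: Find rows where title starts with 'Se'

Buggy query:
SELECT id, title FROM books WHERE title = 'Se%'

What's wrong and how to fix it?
Bug: '=' compares the literal string including the % character; pattern matching needs LIKE

Fix: Replace '=' with LIKE so 'Se%' is treated as a pattern

Corrected query:
SELECT id, title FROM books WHERE title LIKE 'Se%'

Result:
id | title            
---+------------------
2  | Second Foundation
5  | Second Foundation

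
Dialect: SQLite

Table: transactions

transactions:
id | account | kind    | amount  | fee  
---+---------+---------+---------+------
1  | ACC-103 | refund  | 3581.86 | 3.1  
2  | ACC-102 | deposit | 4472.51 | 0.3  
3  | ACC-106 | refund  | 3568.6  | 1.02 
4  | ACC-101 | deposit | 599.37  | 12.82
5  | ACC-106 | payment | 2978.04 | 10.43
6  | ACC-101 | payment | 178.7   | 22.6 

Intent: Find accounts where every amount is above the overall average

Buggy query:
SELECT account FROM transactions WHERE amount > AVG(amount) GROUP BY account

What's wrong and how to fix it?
Bug: WHERE evaluates per row before aggregation, so AVG() is unavailable

Fix: Use a subquery for AVG and a HAVING MIN(...) filter so the condition holds for every row in the group

Corrected query:
SELECT account FROM transactions GROUP BY account HAVING MIN(amount) > (SELECT AVG(amount) FROM transactions)

Result:
account
-------
ACC-102
ACC-103
ACC-106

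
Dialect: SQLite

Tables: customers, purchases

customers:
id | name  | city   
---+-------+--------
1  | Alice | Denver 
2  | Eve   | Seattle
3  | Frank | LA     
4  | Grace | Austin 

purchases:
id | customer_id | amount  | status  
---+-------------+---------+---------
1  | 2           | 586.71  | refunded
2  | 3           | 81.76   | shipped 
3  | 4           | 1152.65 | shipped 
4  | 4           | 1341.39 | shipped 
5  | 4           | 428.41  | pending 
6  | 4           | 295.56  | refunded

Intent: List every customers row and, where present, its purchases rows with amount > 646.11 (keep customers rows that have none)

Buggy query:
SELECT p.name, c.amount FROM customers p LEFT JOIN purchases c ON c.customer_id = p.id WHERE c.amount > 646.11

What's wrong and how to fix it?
Bug: Filtering c.amount in WHERE discards the NULL rows produced by LEFT JOIN, turning it into an inner join

Fix: Put 'c.amount > 646.11' in the JOIN's ON clause instead of WHERE

Corrected query:
SELECT p.name, c.amount FROM customers p LEFT JOIN purchases c ON c.customer_id = p.id AND c.amount > 646.11

Result:
name  | amount 
------+--------
Alice | NULL   
Eve   | NULL   
Frank | NULL   
Grace | 1152.65
Grace | 1341.39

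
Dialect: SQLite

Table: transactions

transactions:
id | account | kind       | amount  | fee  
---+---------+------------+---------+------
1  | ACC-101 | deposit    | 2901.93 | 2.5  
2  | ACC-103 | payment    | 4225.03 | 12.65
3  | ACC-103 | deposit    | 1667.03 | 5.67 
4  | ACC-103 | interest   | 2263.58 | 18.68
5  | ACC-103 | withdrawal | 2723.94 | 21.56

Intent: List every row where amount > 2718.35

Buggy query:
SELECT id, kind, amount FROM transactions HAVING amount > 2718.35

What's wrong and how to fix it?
Bug: This is a non-aggregate query (no GROUP BY, no aggregates), so in SQLite the HAVING clause is invalid here; a row-level condition belongs in WHERE

Fix: Use WHERE for row-level filtering

Corrected query:
SELECT id, kind, amount FROM transactions WHERE amount > 2718.35

Result:
id | kind       | amount 
---+------------+--------
1  | deposit    | 2901.93
2  | payment    | 4225.03
5  | withdrawal | 2723.94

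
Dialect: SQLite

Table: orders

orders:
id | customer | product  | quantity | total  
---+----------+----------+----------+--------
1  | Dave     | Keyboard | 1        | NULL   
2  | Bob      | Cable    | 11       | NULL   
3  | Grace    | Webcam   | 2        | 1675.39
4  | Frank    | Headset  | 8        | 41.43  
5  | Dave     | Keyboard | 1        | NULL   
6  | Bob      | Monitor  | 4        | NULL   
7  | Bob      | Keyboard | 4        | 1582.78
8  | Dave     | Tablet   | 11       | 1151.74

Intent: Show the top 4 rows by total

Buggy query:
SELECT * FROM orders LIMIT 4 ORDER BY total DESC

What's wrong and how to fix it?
Bug: ORDER BY cannot follow LIMIT; LIMIT is the final clause

Fix: Swap the clauses: ORDER BY first, then LIMIT

Corrected query:
SELECT * FROM orders ORDER BY total DESC LIMIT 4

Result:
id | customer | product  | quantity | total  
---+----------+----------+----------+--------
3  | Grace    | Webcam   | 2        | 1675.39
7  | Bob      | Keyboard | 4        | 1582.78
8  | Dave     | Tablet   | 11       | 1151.74
4  | Frank    | Headset  | 8        | 41.43  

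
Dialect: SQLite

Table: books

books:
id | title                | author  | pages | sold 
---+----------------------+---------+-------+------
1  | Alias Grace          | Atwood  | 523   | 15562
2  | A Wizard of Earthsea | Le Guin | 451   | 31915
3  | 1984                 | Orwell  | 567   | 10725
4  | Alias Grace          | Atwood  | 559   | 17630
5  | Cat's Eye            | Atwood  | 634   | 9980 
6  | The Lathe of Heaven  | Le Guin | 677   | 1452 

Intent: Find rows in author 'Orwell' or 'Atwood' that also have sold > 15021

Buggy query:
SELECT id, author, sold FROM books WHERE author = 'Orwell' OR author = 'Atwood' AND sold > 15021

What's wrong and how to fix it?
Bug: AND binds tighter than OR, so this parses as author = 'Orwell' OR (author = 'Atwood' AND sold > 15021)

Fix: Group the OR with parentheses (or use IN), then AND the threshold

Corrected query:
SELECT id, author, sold FROM books WHERE (author = 'Orwell' OR author = 'Atwood') AND sold > 15021

Result:
id | author | sold 
---+--------+------
1  | Atwood | 15562
4  | Atwood | 17630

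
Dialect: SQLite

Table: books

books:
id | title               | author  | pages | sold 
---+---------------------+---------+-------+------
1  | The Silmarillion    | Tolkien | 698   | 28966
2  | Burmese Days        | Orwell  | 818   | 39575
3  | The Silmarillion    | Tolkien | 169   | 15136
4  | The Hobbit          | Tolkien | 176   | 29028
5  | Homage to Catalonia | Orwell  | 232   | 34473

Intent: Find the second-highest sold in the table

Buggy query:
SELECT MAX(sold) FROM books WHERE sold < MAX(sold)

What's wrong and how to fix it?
Bug: The inner MAX is an aggregate inside WHERE, which is not allowed

Fix: Compute the overall MAX in a subquery, then take MAX of rows below it

Corrected query:
SELECT MAX(sold) FROM books WHERE sold < (SELECT MAX(sold) FROM books)

Result:
MAX(sold)
---------
34473    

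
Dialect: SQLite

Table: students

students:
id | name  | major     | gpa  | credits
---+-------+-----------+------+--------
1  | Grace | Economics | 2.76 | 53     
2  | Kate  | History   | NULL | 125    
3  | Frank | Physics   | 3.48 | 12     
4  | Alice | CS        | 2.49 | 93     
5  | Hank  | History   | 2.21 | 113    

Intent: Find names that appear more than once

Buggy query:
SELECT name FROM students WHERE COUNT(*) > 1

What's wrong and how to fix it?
Bug: COUNT(*) is an aggregate and cannot be used in WHERE

Fix: Group first, then use HAVING for the count condition

Corrected query:
SELECT name FROM students GROUP BY name HAVING COUNT(*) > 1

Result:
(no rows)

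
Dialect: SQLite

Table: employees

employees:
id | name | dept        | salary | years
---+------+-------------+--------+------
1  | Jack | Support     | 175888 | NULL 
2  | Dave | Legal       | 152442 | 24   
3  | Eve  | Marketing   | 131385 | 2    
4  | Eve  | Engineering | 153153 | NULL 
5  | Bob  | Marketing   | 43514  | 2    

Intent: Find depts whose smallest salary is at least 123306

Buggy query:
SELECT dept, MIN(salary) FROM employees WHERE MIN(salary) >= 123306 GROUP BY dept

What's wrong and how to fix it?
Bug: MIN() in WHERE is a misuse of aggregate

Fix: Use HAVING for the per-group MIN condition

Corrected query:
SELECT dept, MIN(salary) FROM employees GROUP BY dept HAVING MIN(salary) >= 123306

Result:
dept        | MIN(salary)
------------+------------
Engineering | 153153     
Legal       | 152442     
Support     | 175888     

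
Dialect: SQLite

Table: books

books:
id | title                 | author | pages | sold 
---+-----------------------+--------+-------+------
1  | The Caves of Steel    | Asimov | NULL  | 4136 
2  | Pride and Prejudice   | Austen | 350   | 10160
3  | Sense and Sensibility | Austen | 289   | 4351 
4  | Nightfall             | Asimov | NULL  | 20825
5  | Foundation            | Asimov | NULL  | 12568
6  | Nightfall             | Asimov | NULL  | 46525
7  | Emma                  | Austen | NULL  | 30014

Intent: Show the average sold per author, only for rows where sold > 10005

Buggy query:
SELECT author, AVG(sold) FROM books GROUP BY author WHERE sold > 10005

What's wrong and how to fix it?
Bug: Row-level WHERE must come before GROUP BY in the clause order

Fix: Move the WHERE clause before GROUP BY

Corrected query:
SELECT author, AVG(sold) FROM books WHERE sold > 10005 GROUP BY author

Result:
author | AVG(sold)   
-------+-------------
Asimov | 26639.333333
Austen | 20087       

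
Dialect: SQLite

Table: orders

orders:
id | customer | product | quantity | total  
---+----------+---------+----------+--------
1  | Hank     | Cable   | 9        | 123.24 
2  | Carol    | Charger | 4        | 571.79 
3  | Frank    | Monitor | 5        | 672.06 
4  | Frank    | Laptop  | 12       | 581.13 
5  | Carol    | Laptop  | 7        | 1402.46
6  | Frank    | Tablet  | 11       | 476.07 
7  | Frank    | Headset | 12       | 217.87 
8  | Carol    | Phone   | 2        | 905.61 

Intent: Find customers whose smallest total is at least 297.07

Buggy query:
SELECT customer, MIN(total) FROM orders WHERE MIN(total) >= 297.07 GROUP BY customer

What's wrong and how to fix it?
Bug: MIN() in WHERE is a misuse of aggregate

Fix: Use HAVING for the per-group MIN condition

Corrected query:
SELECT customer, MIN(total) FROM orders GROUP BY customer HAVING MIN(total) >= 297.07

Result:
customer | MIN(total)
---------+-----------
Carol    | 571.79    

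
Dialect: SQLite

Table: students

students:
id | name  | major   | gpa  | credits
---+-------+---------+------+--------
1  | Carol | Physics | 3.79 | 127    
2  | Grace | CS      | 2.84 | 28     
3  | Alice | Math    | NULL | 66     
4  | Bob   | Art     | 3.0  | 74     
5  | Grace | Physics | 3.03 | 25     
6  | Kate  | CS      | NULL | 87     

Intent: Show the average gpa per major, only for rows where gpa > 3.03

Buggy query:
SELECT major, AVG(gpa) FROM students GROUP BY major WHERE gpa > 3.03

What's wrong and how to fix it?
Bug: Row-level WHERE must come before GROUP BY in the clause order

Fix: Place WHERE between FROM and GROUP BY

Corrected query:
SELECT major, AVG(gpa) FROM students WHERE gpa > 3.03 GROUP BY major

Result:
major   | AVG(gpa)
--------+---------
Physics | 3.79    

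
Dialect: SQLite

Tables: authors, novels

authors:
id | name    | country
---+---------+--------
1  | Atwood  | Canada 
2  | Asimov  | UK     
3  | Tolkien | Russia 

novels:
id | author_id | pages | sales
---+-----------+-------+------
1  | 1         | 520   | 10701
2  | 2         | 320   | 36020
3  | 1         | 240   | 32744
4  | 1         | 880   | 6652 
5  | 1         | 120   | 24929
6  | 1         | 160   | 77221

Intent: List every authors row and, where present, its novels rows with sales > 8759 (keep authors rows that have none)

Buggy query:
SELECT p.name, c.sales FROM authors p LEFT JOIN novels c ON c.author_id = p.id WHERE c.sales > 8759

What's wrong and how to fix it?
Bug: A WHERE condition on the right-hand table after LEFT JOIN drops unmatched parents

Fix: Put 'c.sales > 8759' in the JOIN's ON clause instead of WHERE

Corrected query:
SELECT p.name, c.sales FROM authors p LEFT JOIN novels c ON c.author_id = p.id AND c.sales > 8759

Result:
name    | sales
--------+------
Atwood  | 10701
Atwood  | 24929
Atwood  | 32744
Atwood  | 77221
Asimov  | 36020
Tolkien | NULL 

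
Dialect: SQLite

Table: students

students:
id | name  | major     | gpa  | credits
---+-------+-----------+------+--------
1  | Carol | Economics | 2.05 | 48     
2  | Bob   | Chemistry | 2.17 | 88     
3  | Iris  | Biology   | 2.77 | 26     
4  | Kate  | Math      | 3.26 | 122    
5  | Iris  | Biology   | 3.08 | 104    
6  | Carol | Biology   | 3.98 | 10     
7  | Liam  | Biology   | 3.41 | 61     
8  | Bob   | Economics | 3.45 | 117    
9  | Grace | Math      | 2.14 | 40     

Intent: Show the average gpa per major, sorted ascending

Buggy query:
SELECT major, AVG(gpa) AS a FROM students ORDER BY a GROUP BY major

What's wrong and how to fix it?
Bug: ORDER BY appears before GROUP BY; SQL clause order requires GROUP BY first

Fix: Reorder: SELECT … FROM … GROUP BY … ORDER BY …

Corrected query:
SELECT major, AVG(gpa) AS a FROM students GROUP BY major ORDER BY a

Result:
major     | a   
----------+-----
Chemistry | 2.17
Math      | 2.7 
Economics | 2.75
Biology   | 3.31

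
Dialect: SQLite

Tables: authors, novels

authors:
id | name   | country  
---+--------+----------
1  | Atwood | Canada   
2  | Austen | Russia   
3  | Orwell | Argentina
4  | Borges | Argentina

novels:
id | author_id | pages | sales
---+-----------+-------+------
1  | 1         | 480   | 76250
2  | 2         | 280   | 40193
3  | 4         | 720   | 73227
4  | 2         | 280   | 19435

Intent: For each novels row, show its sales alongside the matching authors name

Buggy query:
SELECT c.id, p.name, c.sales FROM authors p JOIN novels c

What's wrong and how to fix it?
Bug: JOIN with no ON clause produces a cartesian product; every novels row pairs with every authors row

Fix: Specify the join condition linking the foreign key to the parent id

Corrected query:
SELECT c.id, p.name, c.sales FROM authors p JOIN novels c ON c.author_id = p.id

Result:
id | name   | sales
---+--------+------
1  | Atwood | 76250
2  | Austen | 40193
3  | Borges | 73227
4  | Austen | 19435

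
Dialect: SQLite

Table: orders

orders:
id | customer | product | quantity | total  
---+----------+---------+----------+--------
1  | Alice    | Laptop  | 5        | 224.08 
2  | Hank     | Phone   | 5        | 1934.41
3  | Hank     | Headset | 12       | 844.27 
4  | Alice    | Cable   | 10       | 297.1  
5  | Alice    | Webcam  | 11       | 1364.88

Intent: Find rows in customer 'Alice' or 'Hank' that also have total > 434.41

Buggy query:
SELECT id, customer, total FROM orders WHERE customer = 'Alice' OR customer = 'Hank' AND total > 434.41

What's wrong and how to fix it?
Bug: AND binds tighter than OR, so this parses as customer = 'Alice' OR (customer = 'Hank' AND total > 434.41)

Fix: Group the OR with parentheses (or use IN), then AND the threshold

Corrected query:
SELECT id, customer, total FROM orders WHERE (customer = 'Alice' OR customer = 'Hank') AND total > 434.41

Result:
id | customer | total  
---+----------+--------
2  | Hank     | 1934.41
3  | Hank     | 844.27 
5  | Alice    | 1364.88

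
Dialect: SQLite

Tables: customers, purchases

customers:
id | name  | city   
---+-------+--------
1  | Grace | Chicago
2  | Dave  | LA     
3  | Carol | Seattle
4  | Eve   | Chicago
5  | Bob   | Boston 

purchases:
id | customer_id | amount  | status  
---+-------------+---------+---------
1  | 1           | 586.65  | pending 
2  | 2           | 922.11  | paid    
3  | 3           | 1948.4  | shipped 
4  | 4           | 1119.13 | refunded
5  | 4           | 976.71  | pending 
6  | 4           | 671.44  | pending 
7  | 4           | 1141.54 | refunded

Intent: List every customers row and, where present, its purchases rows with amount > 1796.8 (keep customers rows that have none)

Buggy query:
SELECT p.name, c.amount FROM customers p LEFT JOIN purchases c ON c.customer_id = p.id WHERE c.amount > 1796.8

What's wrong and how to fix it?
Bug: A WHERE condition on the right-hand table after LEFT JOIN drops unmatched parents

Fix: Move the right-table condition into the ON clause so unmatched parents are kept

Corrected query:
SELECT p.name, c.amount FROM customers p LEFT JOIN purchases c ON c.customer_id = p.id AND c.amount > 1796.8

Result:
name  | amount
------+-------
Grace | NULL  
Dave  | NULL  
Carol | 1948.4
Eve   | NULL  
Bob   | NULL  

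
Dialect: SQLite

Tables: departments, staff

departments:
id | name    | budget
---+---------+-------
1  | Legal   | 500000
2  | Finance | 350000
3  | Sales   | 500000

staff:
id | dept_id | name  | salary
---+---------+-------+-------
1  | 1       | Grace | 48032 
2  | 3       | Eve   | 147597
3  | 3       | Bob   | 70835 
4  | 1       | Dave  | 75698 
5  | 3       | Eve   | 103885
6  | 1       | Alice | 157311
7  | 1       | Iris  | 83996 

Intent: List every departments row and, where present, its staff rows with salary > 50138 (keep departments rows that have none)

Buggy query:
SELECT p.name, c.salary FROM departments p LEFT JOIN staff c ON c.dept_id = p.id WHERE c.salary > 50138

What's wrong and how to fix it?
Bug: A WHERE condition on the right-hand table after LEFT JOIN drops unmatched parents

Fix: Put 'c.salary > 50138' in the JOIN's ON clause instead of WHERE

Corrected query:
SELECT p.name, c.salary FROM departments p LEFT JOIN staff c ON c.dept_id = p.id AND c.salary > 50138

Result:
name    | salary
--------+-------
Legal   | 75698 
Legal   | 83996 
Legal   | 157311
Finance | NULL  
Sales   | 70835 
Sales   | 103885
Sales   | 147597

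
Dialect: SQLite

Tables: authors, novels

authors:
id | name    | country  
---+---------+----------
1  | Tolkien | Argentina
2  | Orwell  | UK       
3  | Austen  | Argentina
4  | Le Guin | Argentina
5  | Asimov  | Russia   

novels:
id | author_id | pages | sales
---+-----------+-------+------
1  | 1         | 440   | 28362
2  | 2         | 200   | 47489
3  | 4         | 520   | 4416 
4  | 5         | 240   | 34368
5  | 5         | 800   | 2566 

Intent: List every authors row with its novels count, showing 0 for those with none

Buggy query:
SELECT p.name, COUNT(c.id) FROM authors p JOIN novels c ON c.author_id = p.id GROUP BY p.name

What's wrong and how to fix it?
Bug: INNER JOIN drops authors rows that have no matching novels rows

Fix: Use LEFT JOIN so parents without children still appear (COUNT(c.id) gives 0)

Corrected query:
SELECT p.name, COUNT(c.id) FROM authors p LEFT JOIN novels c ON c.author_id = p.id GROUP BY p.name

Result:
name    | COUNT(c.id)
--------+------------
Asimov  | 2          
Austen  | 0          
Le Guin | 1          
Orwell  | 1          
Tolkien | 1          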